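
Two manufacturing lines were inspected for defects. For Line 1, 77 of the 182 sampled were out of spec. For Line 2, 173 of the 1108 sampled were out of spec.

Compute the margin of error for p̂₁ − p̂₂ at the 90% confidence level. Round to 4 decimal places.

0.0629

First, p̂₁ = 77/182 = 0.4231; p̂₂ = 173/1108 = 0.1561.
The two standard errors are √(0.4231×0.5769/182) = 0.03662 and √(0.1561×0.8439/1108) = 0.01090.
Because the samples are independent, SE_diff = √(0.03662² + 0.01090²) = 0.03821.
Using z* = 1.645 for 90%, ME = 1.645 × 0.03821 = 0.06286.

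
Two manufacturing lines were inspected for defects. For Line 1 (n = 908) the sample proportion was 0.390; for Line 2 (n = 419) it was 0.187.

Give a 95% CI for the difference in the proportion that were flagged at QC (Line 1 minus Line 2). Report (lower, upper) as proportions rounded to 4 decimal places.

(0.1540, 0.2520)

Each SE is √(p̂(1−p̂)/n): √(0.3900·0.6100/908) = 0.01619 and √(0.1870·0.8130/419) = 0.01905.
SE(p̂₁ − p̂₂) = √(SE₁² + SE₂²) = √(0.0002621161 + 0.0003629025) = 0.02500, since the two samples are independent.
At 95% confidence z* = 1.960; margin = 1.960 × 0.02500 = 0.04900.
The difference is 0.3900 − 0.1870 = 0.2030, so the interval is 0.2030 ± 0.04900 = (0.1540, 0.2520).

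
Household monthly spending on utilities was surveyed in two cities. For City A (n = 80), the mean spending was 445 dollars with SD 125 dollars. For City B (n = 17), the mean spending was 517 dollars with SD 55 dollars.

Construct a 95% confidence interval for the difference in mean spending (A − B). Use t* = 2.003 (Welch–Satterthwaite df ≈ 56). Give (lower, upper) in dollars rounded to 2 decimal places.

Per-group SEs: s₁/√n₁ = 125/√80 = 13.9754, s₂/√n₂ = 55/√17 = 13.3395.
Unpooled SE of the difference: √(195.31180516 + 177.94226025) = 19.3198.
Margin of error = t* · SE = 2.003 × 19.3198 = 38.6976.
x̄₁ − x̄₂ = 445 − 517 = -72.0000.
CI: -72.0000 ± 38.6976 = (-110.70, -33.30).

(-110.70, -33.30)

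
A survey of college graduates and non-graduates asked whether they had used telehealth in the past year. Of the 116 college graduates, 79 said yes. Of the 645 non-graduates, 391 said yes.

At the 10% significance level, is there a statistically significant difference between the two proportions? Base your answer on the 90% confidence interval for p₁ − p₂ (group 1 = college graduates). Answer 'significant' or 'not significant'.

not significant

Sample proportions: 79/116 = 0.6810, 391/645 = 0.6062.
Each SE is √(p̂(1−p̂)/n): √(0.6810·0.3190/116) = 0.04328 and √(0.6062·0.3938/645) = 0.01924.
SE(p̂₁ − p̂₂) = √(SE₁² + SE₂²) = √(0.0018731584 + 0.0003701776) = 0.04736, since the two samples are independent.
At 90% confidence z* = 1.645; margin = 1.645 × 0.04736 = 0.07791.
The difference is 0.6810 − 0.6062 = 0.0748, so the interval is 0.0748 ± 0.07791 = (-0.00311, 0.15271).
The interval (-0.00311, 0.15271) contains 0, so the difference is not significant.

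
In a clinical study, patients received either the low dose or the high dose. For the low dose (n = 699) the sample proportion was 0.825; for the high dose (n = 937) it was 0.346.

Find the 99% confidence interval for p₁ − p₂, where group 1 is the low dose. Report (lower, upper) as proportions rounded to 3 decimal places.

The two standard errors are √(0.8250×0.1750/699) = 0.01437 and √(0.3460×0.6540/937) = 0.01554.
Because the samples are independent, SE_diff = √(0.01437² + 0.01554²) = 0.02117.
Using z* = 2.576 for 99%, ME = 2.576 × 0.02117 = 0.05453.
p̂₁ − p̂₂ = 0.4790; interval 0.4790 ± 0.05453 gives (0.424, 0.534).

(0.424, 0.534)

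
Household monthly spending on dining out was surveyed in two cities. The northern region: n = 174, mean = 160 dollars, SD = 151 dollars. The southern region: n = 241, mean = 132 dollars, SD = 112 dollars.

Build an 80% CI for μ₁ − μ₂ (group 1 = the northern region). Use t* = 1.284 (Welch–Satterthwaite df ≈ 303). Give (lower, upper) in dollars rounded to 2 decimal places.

Per-group SEs: s₁/√n₁ = 151/√174 = 11.4473, s₂/√n₂ = 112/√241 = 7.2146.
Unpooled SE of the difference: √(131.04067729 + 52.05045316) = 13.5311.
Margin of error = t* · SE = 1.284 × 13.5311 = 17.3739.
x̄₁ − x̄₂ = 160 − 132 = 28.0000.
CI: 28.0000 ± 17.3739 = (10.63, 45.37).

(10.63, 45.37)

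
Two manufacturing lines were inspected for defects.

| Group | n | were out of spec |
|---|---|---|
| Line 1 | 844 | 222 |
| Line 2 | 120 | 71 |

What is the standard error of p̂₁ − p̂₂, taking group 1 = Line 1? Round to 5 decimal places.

p̂₁ = 222/844 = 0.2630 and p̂₂ = 71/120 = 0.5917.
SE₁ = √(p̂₁(1−p̂₁)/n₁) = √(0.2630·0.7370/844) = 0.01515; SE₂ = √(0.5917·0.4083/120) = 0.04487.
Independent samples: SE of the difference = √(SE₁² + SE₂²) = √(0.0002295225 + 0.0020133169) = 0.04736.

0.04736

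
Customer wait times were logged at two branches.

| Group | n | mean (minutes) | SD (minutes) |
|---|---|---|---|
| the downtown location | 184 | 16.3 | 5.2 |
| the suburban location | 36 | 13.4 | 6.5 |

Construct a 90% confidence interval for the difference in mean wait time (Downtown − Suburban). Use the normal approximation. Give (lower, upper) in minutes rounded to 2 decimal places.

Standard errors of each mean: 5.2/√184 = 0.3833 and 6.5/√36 = 1.0833.
SE(x̄₁ − x̄₂) = √(0.3833² + 1.0833²) = 1.1491 for independent samples with unequal variances.
With z* = 1.645, the margin is 1.645 × 1.1491 = 1.8903.
x̄₁ − x̄₂ = 16.3 − 13.4 = 2.9000; the interval is 2.9000 ± 1.8903 = (1.01, 4.79).

(1.01, 4.79)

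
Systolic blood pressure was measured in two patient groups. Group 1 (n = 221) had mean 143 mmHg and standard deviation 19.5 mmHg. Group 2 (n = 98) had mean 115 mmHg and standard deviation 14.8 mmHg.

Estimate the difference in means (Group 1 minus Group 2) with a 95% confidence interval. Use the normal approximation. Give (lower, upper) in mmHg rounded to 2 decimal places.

SE₁ = s₁/√n₁ = 19.5/√221 = 1.3117; SE₂ = 14.8/√98 = 1.4950.
Independent samples, unequal variances: SE_diff = √(SE₁² + SE₂²) = √(1.72055689 + 2.235025) = 1.9889.
z* = 1.960, so margin of error = 1.960 × 1.9889 = 3.8982.
Difference in means = 143 − 115 = 28.0000.
28.0000 ± 3.8982 → (24.10, 31.90).

(24.10, 31.90)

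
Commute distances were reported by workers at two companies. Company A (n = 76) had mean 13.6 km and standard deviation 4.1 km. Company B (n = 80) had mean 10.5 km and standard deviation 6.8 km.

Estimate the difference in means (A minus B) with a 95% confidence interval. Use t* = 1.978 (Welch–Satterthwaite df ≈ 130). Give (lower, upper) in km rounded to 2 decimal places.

Per-group SEs: s₁/√n₁ = 4.1/√76 = 0.4703, s₂/√n₂ = 6.8/√80 = 0.7603.
Unpooled SE of the difference: √(0.22118209 + 0.57805609) = 0.8940.
Margin of error = t* · SE = 1.978 × 0.8940 = 1.7683.
x̄₁ − x̄₂ = 13.6 − 10.5 = 3.1000.
CI: 3.1000 ± 1.7683 = (1.33, 4.87).

(1.33, 4.87)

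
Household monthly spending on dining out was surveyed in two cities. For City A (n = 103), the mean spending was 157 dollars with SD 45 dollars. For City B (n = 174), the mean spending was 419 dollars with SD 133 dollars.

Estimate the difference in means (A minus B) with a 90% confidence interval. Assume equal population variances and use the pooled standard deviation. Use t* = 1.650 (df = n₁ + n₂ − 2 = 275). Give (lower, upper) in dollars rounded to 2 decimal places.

(-284.36, -239.64)

Pooled variance s_p² = [102·45² + 173·133²] / (103+174−2) = 11879.0800, so s_p = 108.9912.
SE_diff = s_p·√(1/n₁ + 1/n₂) = 108.9912·√(1/103 + 1/174) = 13.5500.
t* = 1.650; margin = 1.650 × 13.5500 = 22.3575.
Difference = 157 − 419 = -262.0000.
-262.0000 ± 22.3575 → (-284.36, -239.64).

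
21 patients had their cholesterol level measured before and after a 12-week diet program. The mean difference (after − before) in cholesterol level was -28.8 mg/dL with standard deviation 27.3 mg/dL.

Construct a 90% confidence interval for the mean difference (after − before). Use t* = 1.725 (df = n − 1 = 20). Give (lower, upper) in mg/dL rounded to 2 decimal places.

(-39.08, -18.52)

Paired design: SE = s_d/√n = 27.3/√21 = 5.9573.
t* = 1.725; margin of error = 1.725 × 5.9573 = 10.2763.
-28.8 ± 10.2763 → (-39.08, -18.52).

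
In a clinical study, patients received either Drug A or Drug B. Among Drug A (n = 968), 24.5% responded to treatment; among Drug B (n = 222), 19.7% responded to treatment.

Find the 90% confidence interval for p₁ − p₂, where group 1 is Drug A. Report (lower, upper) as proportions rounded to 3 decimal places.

(-0.001, 0.097)

SE₁ = √(p̂₁(1−p̂₁)/n₁) = √(0.2450·0.7550/968) = 0.01382; SE₂ = √(0.1970·0.8030/222) = 0.02669.
Independent samples: SE of the difference = √(SE₁² + SE₂²) = √(0.0001909924 + 0.0007123561) = 0.03006.
z* for 90% confidence is 1.645, so the margin of error is 1.645 × 0.03006 = 0.04945.
Point estimate p̂₁ − p̂₂ = 0.2450 − 0.1970 = 0.0480.
0.0480 ± 0.04945 → (-0.001, 0.097).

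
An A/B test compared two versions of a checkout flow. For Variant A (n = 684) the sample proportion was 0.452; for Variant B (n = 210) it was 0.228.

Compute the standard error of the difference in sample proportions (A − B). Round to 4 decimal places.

SE₁ = √(p̂₁(1−p̂₁)/n₁) = √(0.4520·0.5480/684) = 0.01903; SE₂ = √(0.2280·0.7720/210) = 0.02895.
Independent samples: SE of the difference = √(SE₁² + SE₂²) = √(0.0003621409 + 0.0008381025) = 0.03464.

0.0346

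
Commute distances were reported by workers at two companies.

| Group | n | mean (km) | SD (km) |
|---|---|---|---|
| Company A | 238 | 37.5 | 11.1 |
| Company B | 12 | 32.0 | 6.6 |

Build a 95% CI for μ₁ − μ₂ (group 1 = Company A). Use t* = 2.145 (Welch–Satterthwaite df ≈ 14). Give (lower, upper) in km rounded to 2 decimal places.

(1.13, 9.87)

SE₁ = s₁/√n₁ = 11.1/√238 = 0.7195; SE₂ = 6.6/√12 = 1.9053.
Independent samples, unequal variances: SE_diff = √(SE₁² + SE₂²) = √(0.51768025 + 3.63016809) = 2.0366.
t* = 2.145, so margin of error = 2.145 × 2.0366 = 4.3685.
Difference in means = 37.5 − 32.0 = 5.5000.
5.5000 ± 4.3685 → (1.13, 9.87).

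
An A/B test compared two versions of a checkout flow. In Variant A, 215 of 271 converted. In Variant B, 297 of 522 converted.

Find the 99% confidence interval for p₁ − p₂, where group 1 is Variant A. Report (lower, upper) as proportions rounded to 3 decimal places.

(0.140, 0.309)

p̂₁ = 215/271 = 0.7934 and p̂₂ = 297/522 = 0.5690.
SE₁ = √(p̂₁(1−p̂₁)/n₁) = √(0.7934·0.2066/271) = 0.02459; SE₂ = √(0.5690·0.4310/522) = 0.02168.
Independent samples: SE of the difference = √(SE₁² + SE₂²) = √(0.0006046681 + 0.0004700224) = 0.03278.
z* for 99% confidence is 2.576, so the margin of error is 2.576 × 0.03278 = 0.08444.
Point estimate p̂₁ − p̂₂ = 0.7934 − 0.5690 = 0.2244.
0.2244 ± 0.08444 → (0.140, 0.309).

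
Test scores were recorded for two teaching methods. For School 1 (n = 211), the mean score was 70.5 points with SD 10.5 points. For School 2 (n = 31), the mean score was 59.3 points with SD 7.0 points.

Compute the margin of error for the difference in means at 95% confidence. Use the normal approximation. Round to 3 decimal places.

SE₁ = s₁/√n₁ = 10.5/√211 = 0.7228; SE₂ = 7.0/√31 = 1.2572.
Independent samples, unequal variances: SE_diff = √(SE₁² + SE₂²) = √(0.52243984 + 1.58055184) = 1.4502.
z* = 1.960, so margin of error = 1.960 × 1.4502 = 2.8424.

2.842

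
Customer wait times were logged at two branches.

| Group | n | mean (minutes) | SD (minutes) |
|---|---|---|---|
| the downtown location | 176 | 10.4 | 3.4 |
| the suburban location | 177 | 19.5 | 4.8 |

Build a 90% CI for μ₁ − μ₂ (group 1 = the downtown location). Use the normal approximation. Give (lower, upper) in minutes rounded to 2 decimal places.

SE₁ = s₁/√n₁ = 3.4/√176 = 0.2563; SE₂ = 4.8/√177 = 0.3608.
Independent samples, unequal variances: SE_diff = √(SE₁² + SE₂²) = √(0.06568969 + 0.13017664) = 0.4426.
z* = 1.645, so margin of error = 1.645 × 0.4426 = 0.7281.
Difference in means = 10.4 − 19.5 = -9.1000.
-9.1000 ± 0.7281 → (-9.83, -8.37).

(-9.83, -8.37)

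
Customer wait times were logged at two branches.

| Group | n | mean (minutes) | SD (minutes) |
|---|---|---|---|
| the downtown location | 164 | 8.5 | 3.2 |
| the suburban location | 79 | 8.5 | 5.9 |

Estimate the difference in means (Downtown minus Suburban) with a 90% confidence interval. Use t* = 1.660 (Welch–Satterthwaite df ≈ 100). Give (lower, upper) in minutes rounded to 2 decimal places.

(-1.18, 1.18)

Per-group SEs: s₁/√n₁ = 3.2/√164 = 0.2499, s₂/√n₂ = 5.9/√79 = 0.6638.
Unpooled SE of the difference: √(0.06245001 + 0.44063044) = 0.7093.
Margin of error = t* · SE = 1.660 × 0.7093 = 1.1774.
x̄₁ − x̄₂ = 8.5 − 8.5 = 0.0000.
CI: 0.0000 ± 1.1774 = (-1.18, 1.18).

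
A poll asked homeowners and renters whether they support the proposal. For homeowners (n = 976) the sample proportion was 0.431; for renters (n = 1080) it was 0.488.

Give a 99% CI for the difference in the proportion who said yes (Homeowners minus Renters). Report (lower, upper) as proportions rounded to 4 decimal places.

Each SE is √(p̂(1−p̂)/n): √(0.4310·0.5690/976) = 0.01585 and √(0.4880·0.5120/1080) = 0.01521.
SE(p̂₁ − p̂₂) = √(SE₁² + SE₂²) = √(0.0002512225 + 0.0002313441) = 0.02197, since the two samples are independent.
At 99% confidence z* = 2.576; margin = 2.576 × 0.02197 = 0.05659.
The difference is 0.4310 − 0.4880 = -0.0570, so the interval is -0.0570 ± 0.05659 = (-0.1136, -0.0004).

(-0.1136, -0.0004)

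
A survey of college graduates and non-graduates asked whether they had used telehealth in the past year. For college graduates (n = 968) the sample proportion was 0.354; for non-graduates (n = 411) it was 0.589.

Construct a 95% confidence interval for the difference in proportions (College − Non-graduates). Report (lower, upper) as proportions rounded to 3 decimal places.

(-0.291, -0.179)

SE₁ = √(p̂₁(1−p̂₁)/n₁) = √(0.3540·0.6460/968) = 0.01537; SE₂ = √(0.5890·0.4110/411) = 0.02427.
Independent samples: SE of the difference = √(SE₁² + SE₂²) = √(0.0002362369 + 0.0005890329) = 0.02873.
z* for 95% confidence is 1.960, so the margin of error is 1.960 × 0.02873 = 0.05631.
Point estimate p̂₁ − p̂₂ = 0.3540 − 0.5890 = -0.2350.
-0.2350 ± 0.05631 → (-0.291, -0.179).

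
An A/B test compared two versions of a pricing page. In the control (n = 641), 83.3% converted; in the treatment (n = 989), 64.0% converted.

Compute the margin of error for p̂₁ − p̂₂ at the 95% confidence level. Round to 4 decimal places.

0.0416

SE₁ = √(p̂₁(1−p̂₁)/n₁) = √(0.8330·0.1670/641) = 0.01473; SE₂ = √(0.6400·0.3600/989) = 0.01526.
Independent samples: SE of the difference = √(SE₁² + SE₂²) = √(0.0002169729 + 0.0002328676) = 0.02121.
z* for 95% confidence is 1.960, so the margin of error is 1.960 × 0.02121 = 0.04157.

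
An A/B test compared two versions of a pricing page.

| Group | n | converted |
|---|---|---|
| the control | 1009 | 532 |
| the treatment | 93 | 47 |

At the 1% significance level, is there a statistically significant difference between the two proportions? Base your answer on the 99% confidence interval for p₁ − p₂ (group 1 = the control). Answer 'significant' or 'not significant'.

First, p̂₁ = 532/1009 = 0.5273; p̂₂ = 47/93 = 0.5054.
The two standard errors are √(0.5273×0.4727/1009) = 0.01572 and √(0.5054×0.4946/93) = 0.05184.
Because the samples are independent, SE_diff = √(0.01572² + 0.05184²) = 0.05417.
Using z* = 2.576 for 99%, ME = 2.576 × 0.05417 = 0.13954.
p̂₁ − p̂₂ = 0.0219; interval 0.0219 ± 0.13954 gives (-0.11764, 0.16144).
The interval (-0.11764, 0.16144) contains 0, so the difference is not significant.

not significant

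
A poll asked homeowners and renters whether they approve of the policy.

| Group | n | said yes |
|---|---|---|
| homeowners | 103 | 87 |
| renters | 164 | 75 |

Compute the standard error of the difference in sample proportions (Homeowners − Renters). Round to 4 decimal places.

0.0528

p̂₁ = 87/103 = 0.8447 and p̂₂ = 75/164 = 0.4573.
SE₁ = √(p̂₁(1−p̂₁)/n₁) = √(0.8447·0.1553/103) = 0.03569; SE₂ = √(0.4573·0.5427/164) = 0.03890.
Independent samples: SE of the difference = √(SE₁² + SE₂²) = √(0.0012737761 + 0.00151321) = 0.05279.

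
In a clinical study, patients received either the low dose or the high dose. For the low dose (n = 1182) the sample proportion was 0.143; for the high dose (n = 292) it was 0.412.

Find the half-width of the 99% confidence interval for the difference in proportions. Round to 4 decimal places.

The two standard errors are √(0.1430×0.8570/1182) = 0.01018 and √(0.4120×0.5880/292) = 0.02880.
Because the samples are independent, SE_diff = √(0.01018² + 0.02880²) = 0.03055.
Using z* = 2.576 for 99%, ME = 2.576 × 0.03055 = 0.07870.

0.0787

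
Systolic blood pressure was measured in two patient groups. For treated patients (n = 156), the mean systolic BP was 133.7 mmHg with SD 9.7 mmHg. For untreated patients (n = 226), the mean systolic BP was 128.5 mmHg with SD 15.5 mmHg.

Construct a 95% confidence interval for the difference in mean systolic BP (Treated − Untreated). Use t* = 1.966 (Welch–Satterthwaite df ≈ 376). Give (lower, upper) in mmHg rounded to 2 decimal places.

(2.66, 7.74)

Per-group SEs: s₁/√n₁ = 9.7/√156 = 0.7766, s₂/√n₂ = 15.5/√226 = 1.0310.
Unpooled SE of the difference: √(0.60310756 + 1.062961) = 1.2908.
Margin of error = t* · SE = 1.966 × 1.2908 = 2.5377.
x̄₁ − x̄₂ = 133.7 − 128.5 = 5.2000.
CI: 5.2000 ± 2.5377 = (2.66, 7.74).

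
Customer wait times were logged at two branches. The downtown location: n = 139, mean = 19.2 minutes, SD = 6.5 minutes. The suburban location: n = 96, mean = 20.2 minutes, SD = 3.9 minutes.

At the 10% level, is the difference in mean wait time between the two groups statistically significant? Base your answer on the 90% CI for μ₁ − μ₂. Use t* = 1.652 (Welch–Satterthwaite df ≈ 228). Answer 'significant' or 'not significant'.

not significant

SE₁ = s₁/√n₁ = 6.5/√139 = 0.5513; SE₂ = 3.9/√96 = 0.3980.
Independent samples, unequal variances: SE_diff = √(SE₁² + SE₂²) = √(0.30393169 + 0.158404) = 0.6800.
t* = 1.652, so margin of error = 1.652 × 0.6800 = 1.1234.
Difference in means = 19.2 − 20.2 = -1.0000.
-1.0000 ± 1.1234 → (-2.1234, 0.1234).
The interval (-2.1234, 0.1234) contains 0, so the difference is not significant.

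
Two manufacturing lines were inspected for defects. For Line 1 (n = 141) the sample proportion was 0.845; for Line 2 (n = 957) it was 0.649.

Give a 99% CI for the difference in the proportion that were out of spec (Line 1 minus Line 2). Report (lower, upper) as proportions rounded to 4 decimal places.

(0.1080, 0.2840)

The two standard errors are √(0.8450×0.1550/141) = 0.03048 and √(0.6490×0.3510/957) = 0.01543.
Because the samples are independent, SE_diff = √(0.03048² + 0.01543²) = 0.03416.
Using z* = 2.576 for 99%, ME = 2.576 × 0.03416 = 0.08800.
p̂₁ − p̂₂ = 0.1960; interval 0.1960 ± 0.08800 gives (0.1080, 0.2840).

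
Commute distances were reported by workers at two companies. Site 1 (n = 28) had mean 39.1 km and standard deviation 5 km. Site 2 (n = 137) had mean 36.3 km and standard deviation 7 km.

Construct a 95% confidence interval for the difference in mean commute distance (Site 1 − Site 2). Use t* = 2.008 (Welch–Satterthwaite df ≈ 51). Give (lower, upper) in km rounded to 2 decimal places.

Per-group SEs: s₁/√n₁ = 5/√28 = 0.9449, s₂/√n₂ = 7/√137 = 0.5981.
Unpooled SE of the difference: √(0.89283601 + 0.35772361) = 1.1183.
Margin of error = t* · SE = 2.008 × 1.1183 = 2.2455.
x̄₁ − x̄₂ = 39.1 − 36.3 = 2.8000.
CI: 2.8000 ± 2.2455 = (0.55, 5.05).

(0.55, 5.05)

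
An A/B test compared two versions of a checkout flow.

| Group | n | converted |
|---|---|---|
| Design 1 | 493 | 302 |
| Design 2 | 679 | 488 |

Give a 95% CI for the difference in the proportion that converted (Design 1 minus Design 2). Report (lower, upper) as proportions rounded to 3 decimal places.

Sample proportions: 302/493 = 0.6126, 488/679 = 0.7187.
Each SE is √(p̂(1−p̂)/n): √(0.6126·0.3874/493) = 0.02194 and √(0.7187·0.2813/679) = 0.01726.
SE(p̂₁ − p̂₂) = √(SE₁² + SE₂²) = √(0.0004813636 + 0.0002979076) = 0.02792, since the two samples are independent.
At 95% confidence z* = 1.960; margin = 1.960 × 0.02792 = 0.05472.
The difference is 0.6126 − 0.7187 = -0.1061, so the interval is -0.1061 ± 0.05472 = (-0.161, -0.051).

(-0.161, -0.051)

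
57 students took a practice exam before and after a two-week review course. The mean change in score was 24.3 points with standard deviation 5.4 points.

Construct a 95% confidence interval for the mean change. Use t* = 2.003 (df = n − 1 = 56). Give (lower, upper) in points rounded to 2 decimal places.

(22.87, 25.73)

Paired design: SE = s_d/√n = 5.4/√57 = 0.7152.
t* = 2.003; margin of error = 2.003 × 0.7152 = 1.4325.
24.3 ± 1.4325 → (22.87, 25.73).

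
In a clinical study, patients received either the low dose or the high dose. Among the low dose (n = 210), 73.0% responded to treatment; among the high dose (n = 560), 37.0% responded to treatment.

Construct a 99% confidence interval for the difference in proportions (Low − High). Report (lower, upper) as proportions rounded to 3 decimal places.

The two standard errors are √(0.7300×0.2700/210) = 0.03064 and √(0.3700×0.6300/560) = 0.02040.
Because the samples are independent, SE_diff = √(0.03064² + 0.02040²) = 0.03681.
Using z* = 2.576 for 99%, ME = 2.576 × 0.03681 = 0.09482.
p̂₁ − p̂₂ = 0.3600; interval 0.3600 ± 0.09482 gives (0.265, 0.455).

(0.265, 0.455)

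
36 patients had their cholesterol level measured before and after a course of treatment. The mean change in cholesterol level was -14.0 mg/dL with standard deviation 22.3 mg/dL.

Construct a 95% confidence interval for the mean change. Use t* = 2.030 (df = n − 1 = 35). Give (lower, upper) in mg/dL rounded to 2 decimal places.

(-21.54, -6.46)

Paired design: SE = s_d/√n = 22.3/√36 = 3.7167.
t* = 2.030; margin of error = 2.030 × 3.7167 = 7.5449.
-14.0 ± 7.5449 → (-21.54, -6.46).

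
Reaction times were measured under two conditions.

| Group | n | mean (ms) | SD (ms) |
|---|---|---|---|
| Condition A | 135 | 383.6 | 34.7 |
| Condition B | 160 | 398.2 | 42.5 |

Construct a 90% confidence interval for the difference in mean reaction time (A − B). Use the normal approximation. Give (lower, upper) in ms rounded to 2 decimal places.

Standard errors of each mean: 34.7/√135 = 2.9865 and 42.5/√160 = 3.3599.
SE(x̄₁ − x̄₂) = √(2.9865² + 3.3599²) = 4.4953 for independent samples with unequal variances.
With z* = 1.645, the margin is 1.645 × 4.4953 = 7.3948.
x̄₁ − x̄₂ = 383.6 − 398.2 = -14.6000; the interval is -14.6000 ± 7.3948 = (-21.99, -7.21).

(-21.99, -7.21)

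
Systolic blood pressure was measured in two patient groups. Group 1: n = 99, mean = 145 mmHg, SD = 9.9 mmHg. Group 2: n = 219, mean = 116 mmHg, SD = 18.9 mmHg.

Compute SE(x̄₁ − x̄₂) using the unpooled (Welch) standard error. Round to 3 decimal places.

Standard errors of each mean: 9.9/√99 = 0.9950 and 18.9/√219 = 1.2771.
SE(x̄₁ − x̄₂) = √(0.9950² + 1.2771²) = 1.6190 for independent samples with unequal variances.

1.619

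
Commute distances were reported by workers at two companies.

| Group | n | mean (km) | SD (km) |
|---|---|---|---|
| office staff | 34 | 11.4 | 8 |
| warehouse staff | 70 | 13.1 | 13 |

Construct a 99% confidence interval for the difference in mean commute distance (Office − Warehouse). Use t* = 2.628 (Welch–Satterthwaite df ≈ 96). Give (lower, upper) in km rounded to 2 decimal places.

(-7.15, 3.75)

Per-group SEs: s₁/√n₁ = 8/√34 = 1.3720, s₂/√n₂ = 13/√70 = 1.5538.
Unpooled SE of the difference: √(1.882384 + 2.41429444) = 2.0728.
Margin of error = t* · SE = 2.628 × 2.0728 = 5.4473.
x̄₁ − x̄₂ = 11.4 − 13.1 = -1.7000.
CI: -1.7000 ± 5.4473 = (-7.15, 3.75).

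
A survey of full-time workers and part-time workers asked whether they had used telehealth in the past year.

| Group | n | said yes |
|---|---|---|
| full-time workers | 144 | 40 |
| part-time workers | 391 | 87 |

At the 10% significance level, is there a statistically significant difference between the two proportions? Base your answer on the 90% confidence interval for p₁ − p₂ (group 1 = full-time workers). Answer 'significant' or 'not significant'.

p̂₁ = 40/144 = 0.2778 and p̂₂ = 87/391 = 0.2225.
SE₁ = √(p̂₁(1−p̂₁)/n₁) = √(0.2778·0.7222/144) = 0.03733; SE₂ = √(0.2225·0.7775/391) = 0.02103.
Independent samples: SE of the difference = √(SE₁² + SE₂²) = √(0.0013935289 + 0.0004422609) = 0.04285.
z* for 90% confidence is 1.645, so the margin of error is 1.645 × 0.04285 = 0.07049.
Point estimate p̂₁ − p̂₂ = 0.2778 − 0.2225 = 0.0553.
0.0553 ± 0.07049 → (-0.01519, 0.12579).
The interval (-0.01519, 0.12579) contains 0, so the difference is not significant.

not significant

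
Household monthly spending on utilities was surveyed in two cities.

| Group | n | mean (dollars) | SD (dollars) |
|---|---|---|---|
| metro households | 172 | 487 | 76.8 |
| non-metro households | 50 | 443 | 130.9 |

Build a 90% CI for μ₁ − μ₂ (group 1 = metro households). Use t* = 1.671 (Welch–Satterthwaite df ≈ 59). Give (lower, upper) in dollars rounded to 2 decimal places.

(11.56, 76.44)

Per-group SEs: s₁/√n₁ = 76.8/√172 = 5.8559, s₂/√n₂ = 130.9/√50 = 18.5121.
Unpooled SE of the difference: √(34.29156481 + 342.69784641) = 19.4162.
Margin of error = t* · SE = 1.671 × 19.4162 = 32.4445.
x̄₁ − x̄₂ = 487 − 443 = 44.0000.
CI: 44.0000 ± 32.4445 = (11.56, 76.44).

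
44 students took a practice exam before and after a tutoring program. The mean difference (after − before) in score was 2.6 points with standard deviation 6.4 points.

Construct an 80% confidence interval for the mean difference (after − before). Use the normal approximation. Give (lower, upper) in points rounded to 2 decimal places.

(1.36, 3.84)

Paired design: SE = s_d/√n = 6.4/√44 = 0.9648.
z* = 1.282; margin of error = 1.282 × 0.9648 = 1.2369.
2.6 ± 1.2369 → (1.36, 3.84).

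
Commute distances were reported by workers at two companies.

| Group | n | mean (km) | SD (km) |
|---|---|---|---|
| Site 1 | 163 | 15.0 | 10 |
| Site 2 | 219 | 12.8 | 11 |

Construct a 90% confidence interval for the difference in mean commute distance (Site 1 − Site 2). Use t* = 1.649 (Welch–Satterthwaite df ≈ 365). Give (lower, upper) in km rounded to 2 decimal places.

(0.42, 3.98)

Standard errors of each mean: 10/√163 = 0.7833 and 11/√219 = 0.7433.
SE(x̄₁ − x̄₂) = √(0.7833² + 0.7433²) = 1.0798 for independent samples with unequal variances.
With t* = 1.649, the margin is 1.649 × 1.0798 = 1.7806.
x̄₁ − x̄₂ = 15.0 − 12.8 = 2.2000; the interval is 2.2000 ± 1.7806 = (0.42, 3.98).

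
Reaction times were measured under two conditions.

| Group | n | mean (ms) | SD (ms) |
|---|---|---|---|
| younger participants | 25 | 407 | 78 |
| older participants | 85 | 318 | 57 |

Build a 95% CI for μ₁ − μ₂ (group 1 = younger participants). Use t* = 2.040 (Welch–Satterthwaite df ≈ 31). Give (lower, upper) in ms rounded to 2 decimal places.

SE₁ = s₁/√n₁ = 78/√25 = 15.6000; SE₂ = 57/√85 = 6.1825.
Independent samples, unequal variances: SE_diff = √(SE₁² + SE₂²) = √(243.36 + 38.22330625) = 16.7804.
t* = 2.040, so margin of error = 2.040 × 16.7804 = 34.2320.
Difference in means = 407 − 318 = 89.0000.
89.0000 ± 34.2320 → (54.77, 123.23).

(54.77, 123.23)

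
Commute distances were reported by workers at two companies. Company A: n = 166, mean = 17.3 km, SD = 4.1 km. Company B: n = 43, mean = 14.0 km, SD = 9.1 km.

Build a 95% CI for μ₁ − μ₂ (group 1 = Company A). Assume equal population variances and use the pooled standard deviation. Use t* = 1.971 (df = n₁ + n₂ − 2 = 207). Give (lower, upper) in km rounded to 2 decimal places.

(1.45, 5.15)

Pooled variance s_p² = [165·4.1² + 42·9.1²] / (166+43−2) = 30.2013, so s_p = 5.4956.
SE_diff = s_p·√(1/n₁ + 1/n₂) = 5.4956·√(1/166 + 1/43) = 0.9404.
t* = 1.971; margin = 1.971 × 0.9404 = 1.8535.
Difference = 17.3 − 14.0 = 3.3000.
3.3000 ± 1.8535 → (1.45, 5.15).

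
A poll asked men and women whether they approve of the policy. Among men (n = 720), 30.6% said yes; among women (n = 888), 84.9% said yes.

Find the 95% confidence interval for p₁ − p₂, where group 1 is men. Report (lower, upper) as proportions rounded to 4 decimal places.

The two standard errors are √(0.3060×0.6940/720) = 0.01717 and √(0.8490×0.1510/888) = 0.01202.
Because the samples are independent, SE_diff = √(0.01717² + 0.01202²) = 0.02096.
Using z* = 1.960 for 95%, ME = 1.960 × 0.02096 = 0.04108.
p̂₁ − p̂₂ = -0.5430; interval -0.5430 ± 0.04108 gives (-0.5841, -0.5019).

(-0.5841, -0.5019)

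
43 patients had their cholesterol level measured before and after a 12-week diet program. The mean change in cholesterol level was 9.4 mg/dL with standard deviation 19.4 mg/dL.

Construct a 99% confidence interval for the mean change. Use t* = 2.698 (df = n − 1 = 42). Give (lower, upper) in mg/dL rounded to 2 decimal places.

Paired design: SE = s_d/√n = 19.4/√43 = 2.9585.
t* = 2.698; margin of error = 2.698 × 2.9585 = 7.9820.
9.4 ± 7.9820 → (1.42, 17.38).

(1.42, 17.38)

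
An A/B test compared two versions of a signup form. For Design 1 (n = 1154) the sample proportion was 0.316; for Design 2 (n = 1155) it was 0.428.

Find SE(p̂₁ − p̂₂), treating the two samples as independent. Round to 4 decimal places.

0.0200

Each SE is √(p̂(1−p̂)/n): √(0.3160·0.6840/1154) = 0.01369 and √(0.4280·0.5720/1155) = 0.01456.
SE(p̂₁ − p̂₂) = √(SE₁² + SE₂²) = √(0.0001874161 + 0.0002119936) = 0.01999, since the two samples are independent.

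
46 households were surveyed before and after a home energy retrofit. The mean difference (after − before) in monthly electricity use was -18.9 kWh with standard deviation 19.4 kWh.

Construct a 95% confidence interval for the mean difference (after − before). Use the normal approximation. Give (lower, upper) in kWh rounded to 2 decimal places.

(-24.51, -13.29)

Paired design: SE = s_d/√n = 19.4/√46 = 2.8604.
z* = 1.960; margin of error = 1.960 × 2.8604 = 5.6064.
-18.9 ± 5.6064 → (-24.51, -13.29).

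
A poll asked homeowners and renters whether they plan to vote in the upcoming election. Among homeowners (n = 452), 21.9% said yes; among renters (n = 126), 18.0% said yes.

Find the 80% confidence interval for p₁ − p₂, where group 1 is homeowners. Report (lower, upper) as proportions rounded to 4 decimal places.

The two standard errors are √(0.2190×0.7810/452) = 0.01945 and √(0.1800×0.8200/126) = 0.03423.
Because the samples are independent, SE_diff = √(0.01945² + 0.03423²) = 0.03937.
Using z* = 1.282 for 80%, ME = 1.282 × 0.03937 = 0.05047.
p̂₁ − p̂₂ = 0.0390; interval 0.0390 ± 0.05047 gives (-0.0115, 0.0895).

(-0.0115, 0.0895)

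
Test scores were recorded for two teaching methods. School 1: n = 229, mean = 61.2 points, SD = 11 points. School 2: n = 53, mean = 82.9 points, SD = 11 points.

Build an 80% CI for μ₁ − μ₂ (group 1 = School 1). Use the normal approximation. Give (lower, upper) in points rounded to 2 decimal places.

(-23.85, -19.55)

SE₁ = s₁/√n₁ = 11/√229 = 0.7269; SE₂ = 11/√53 = 1.5110.
Independent samples, unequal variances: SE_diff = √(SE₁² + SE₂²) = √(0.52838361 + 2.283121) = 1.6768.
z* = 1.282, so margin of error = 1.282 × 1.6768 = 2.1497.
Difference in means = 61.2 − 82.9 = -21.7000.
-21.7000 ± 2.1497 → (-23.85, -19.55).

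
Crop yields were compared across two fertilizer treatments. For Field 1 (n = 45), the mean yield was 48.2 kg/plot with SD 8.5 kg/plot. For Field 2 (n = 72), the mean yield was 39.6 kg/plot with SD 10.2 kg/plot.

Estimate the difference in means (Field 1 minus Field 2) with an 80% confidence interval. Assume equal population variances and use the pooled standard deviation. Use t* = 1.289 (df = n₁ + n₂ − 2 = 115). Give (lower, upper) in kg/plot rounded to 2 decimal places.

Pooled variance s_p² = [44·8.5² + 71·10.2²] / (45+72−2) = 91.8769, so s_p = 9.5852.
SE_diff = s_p·√(1/n₁ + 1/n₂) = 9.5852·√(1/45 + 1/72) = 1.8215.
t* = 1.289; margin = 1.289 × 1.8215 = 2.3479.
Difference = 48.2 − 39.6 = 8.6000.
8.6000 ± 2.3479 → (6.25, 10.95).

(6.25, 10.95)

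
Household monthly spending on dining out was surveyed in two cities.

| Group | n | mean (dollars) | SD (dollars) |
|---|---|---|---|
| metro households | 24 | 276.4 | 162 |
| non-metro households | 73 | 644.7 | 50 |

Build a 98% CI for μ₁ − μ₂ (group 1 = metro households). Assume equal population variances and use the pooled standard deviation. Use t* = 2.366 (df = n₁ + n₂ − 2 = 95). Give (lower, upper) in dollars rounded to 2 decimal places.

(-418.86, -317.74)

Pooled variance s_p² = [23·162² + 72·50²] / (24+73−2) = 8248.5474, so s_p = 90.8215.
SE_diff = s_p·√(1/n₁ + 1/n₂) = 90.8215·√(1/24 + 1/73) = 21.3701.
t* = 2.366; margin = 2.366 × 21.3701 = 50.5617.
Difference = 276.4 − 644.7 = -368.3000.
-368.3000 ± 50.5617 → (-418.86, -317.74).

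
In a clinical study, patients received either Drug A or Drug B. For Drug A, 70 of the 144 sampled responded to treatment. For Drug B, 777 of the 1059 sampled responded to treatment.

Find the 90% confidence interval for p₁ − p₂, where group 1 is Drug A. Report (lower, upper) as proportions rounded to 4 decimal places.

Sample proportions: 70/144 = 0.4861, 777/1059 = 0.7337.
Each SE is √(p̂(1−p̂)/n): √(0.4861·0.5139/144) = 0.04165 and √(0.7337·0.2663/1059) = 0.01358.
SE(p̂₁ − p̂₂) = √(SE₁² + SE₂²) = √(0.0017347225 + 0.0001844164) = 0.04381, since the two samples are independent.
At 90% confidence z* = 1.645; margin = 1.645 × 0.04381 = 0.07207.
The difference is 0.4861 − 0.7337 = -0.2476, so the interval is -0.2476 ± 0.07207 = (-0.3197, -0.1755).

(-0.3197, -0.1755)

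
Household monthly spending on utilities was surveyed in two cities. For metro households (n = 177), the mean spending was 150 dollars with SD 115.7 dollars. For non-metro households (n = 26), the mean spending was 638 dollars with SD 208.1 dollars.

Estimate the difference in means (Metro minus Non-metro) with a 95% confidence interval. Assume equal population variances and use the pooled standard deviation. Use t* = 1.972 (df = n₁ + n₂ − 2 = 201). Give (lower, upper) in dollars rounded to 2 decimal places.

(-542.17, -433.83)

Pooled variance s_p² = [176·115.7² + 25·208.1²] / (177+26−2) = 17107.7736, so s_p = 130.7967.
SE_diff = s_p·√(1/n₁ + 1/n₂) = 130.7967·√(1/177 + 1/26) = 27.4708.
t* = 1.972; margin = 1.972 × 27.4708 = 54.1724.
Difference = 150 − 638 = -488.0000.
-488.0000 ± 54.1724 → (-542.17, -433.83).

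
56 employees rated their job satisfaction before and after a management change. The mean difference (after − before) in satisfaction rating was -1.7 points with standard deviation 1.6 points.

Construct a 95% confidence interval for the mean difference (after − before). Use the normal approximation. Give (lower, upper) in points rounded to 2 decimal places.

(-2.12, -1.28)

This is a matched-pairs design, so SE = s_d/√n = 1.6/√56 = 0.2138.
Margin = 1.960 × 0.2138 = 0.4190; the interval is -1.7 ± 0.4190 = (-2.12, -1.28).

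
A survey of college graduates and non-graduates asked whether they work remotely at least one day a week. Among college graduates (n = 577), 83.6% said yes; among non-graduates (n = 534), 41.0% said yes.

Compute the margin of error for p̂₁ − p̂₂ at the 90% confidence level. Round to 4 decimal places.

0.0432

SE₁ = √(p̂₁(1−p̂₁)/n₁) = √(0.8360·0.1640/577) = 0.01541; SE₂ = √(0.4100·0.5900/534) = 0.02128.
Independent samples: SE of the difference = √(SE₁² + SE₂²) = √(0.0002374681 + 0.0004528384) = 0.02627.
z* for 90% confidence is 1.645, so the margin of error is 1.645 × 0.02627 = 0.04321.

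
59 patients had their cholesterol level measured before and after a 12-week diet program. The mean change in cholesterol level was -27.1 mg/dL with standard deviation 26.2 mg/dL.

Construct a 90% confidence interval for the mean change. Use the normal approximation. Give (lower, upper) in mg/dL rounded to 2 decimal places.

(-32.71, -21.49)

This is a matched-pairs design, so SE = s_d/√n = 26.2/√59 = 3.4109.
Margin = 1.645 × 3.4109 = 5.6109; the interval is -27.1 ± 5.6109 = (-32.71, -21.49).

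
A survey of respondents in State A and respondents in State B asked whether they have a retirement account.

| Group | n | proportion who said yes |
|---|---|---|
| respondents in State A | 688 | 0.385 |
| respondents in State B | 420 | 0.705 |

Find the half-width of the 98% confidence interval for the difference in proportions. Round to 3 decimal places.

0.067

SE₁ = √(p̂₁(1−p̂₁)/n₁) = √(0.3850·0.6150/688) = 0.01855; SE₂ = √(0.7050·0.2950/420) = 0.02225.
Independent samples: SE of the difference = √(SE₁² + SE₂²) = √(0.0003441025 + 0.0004950625) = 0.02897.
z* for 98% confidence is 2.326, so the margin of error is 2.326 × 0.02897 = 0.06738.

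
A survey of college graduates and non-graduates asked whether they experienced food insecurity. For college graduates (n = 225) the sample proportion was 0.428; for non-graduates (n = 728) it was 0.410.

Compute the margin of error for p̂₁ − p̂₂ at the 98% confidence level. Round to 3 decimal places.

The two standard errors are √(0.4280×0.5720/225) = 0.03299 and √(0.4100×0.5900/728) = 0.01823.
Because the samples are independent, SE_diff = √(0.03299² + 0.01823²) = 0.03769.
Using z* = 2.326 for 98%, ME = 2.326 × 0.03769 = 0.08767.

0.088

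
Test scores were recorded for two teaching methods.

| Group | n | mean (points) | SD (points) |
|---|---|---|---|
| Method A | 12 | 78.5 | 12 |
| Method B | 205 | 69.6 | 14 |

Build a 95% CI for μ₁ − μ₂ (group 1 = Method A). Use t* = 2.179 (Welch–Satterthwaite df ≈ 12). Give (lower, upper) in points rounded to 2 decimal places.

Per-group SEs: s₁/√n₁ = 12/√12 = 3.4641, s₂/√n₂ = 14/√205 = 0.9778.
Unpooled SE of the difference: √(11.99998881 + 0.95609284) = 3.5995.
Margin of error = t* · SE = 2.179 × 3.5995 = 7.8433.
x̄₁ − x̄₂ = 78.5 − 69.6 = 8.9000.
CI: 8.9000 ± 7.8433 = (1.06, 16.74).

(1.06, 16.74)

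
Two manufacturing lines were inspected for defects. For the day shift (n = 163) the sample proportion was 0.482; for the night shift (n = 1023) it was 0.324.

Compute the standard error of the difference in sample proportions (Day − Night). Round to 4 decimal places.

SE₁ = √(p̂₁(1−p̂₁)/n₁) = √(0.4820·0.5180/163) = 0.03914; SE₂ = √(0.3240·0.6760/1023) = 0.01463.
Independent samples: SE of the difference = √(SE₁² + SE₂²) = √(0.0015319396 + 0.0002140369) = 0.04178.

0.0418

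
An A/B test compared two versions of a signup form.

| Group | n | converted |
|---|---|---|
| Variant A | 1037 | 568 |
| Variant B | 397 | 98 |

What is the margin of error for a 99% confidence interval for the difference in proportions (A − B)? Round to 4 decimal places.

First, p̂₁ = 568/1037 = 0.5477; p̂₂ = 98/397 = 0.2469.
The two standard errors are √(0.5477×0.4523/1037) = 0.01546 and √(0.2469×0.7531/397) = 0.02164.
Because the samples are independent, SE_diff = √(0.01546² + 0.02164²) = 0.02660.
Using z* = 2.576 for 99%, ME = 2.576 × 0.02660 = 0.06852.

0.0685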